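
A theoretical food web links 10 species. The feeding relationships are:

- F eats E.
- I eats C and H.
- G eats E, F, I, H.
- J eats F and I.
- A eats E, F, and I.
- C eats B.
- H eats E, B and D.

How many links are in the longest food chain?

One longest chain: B → C → I → G.
It has 4 species and 3 links.

3 links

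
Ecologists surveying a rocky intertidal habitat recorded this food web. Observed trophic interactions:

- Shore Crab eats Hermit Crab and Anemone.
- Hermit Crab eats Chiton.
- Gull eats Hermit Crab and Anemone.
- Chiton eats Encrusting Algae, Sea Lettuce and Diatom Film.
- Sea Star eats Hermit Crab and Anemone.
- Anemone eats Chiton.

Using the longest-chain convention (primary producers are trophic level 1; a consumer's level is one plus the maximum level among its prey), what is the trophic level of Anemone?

Encrusting Algae is a producer → level 1.
Chiton eats Encrusting Algae (level 1); other prey at levels: Diatom Film 1, Sea Lettuce 1 → level 2.
Anemone eats Chiton → level 3.

Trophic level 3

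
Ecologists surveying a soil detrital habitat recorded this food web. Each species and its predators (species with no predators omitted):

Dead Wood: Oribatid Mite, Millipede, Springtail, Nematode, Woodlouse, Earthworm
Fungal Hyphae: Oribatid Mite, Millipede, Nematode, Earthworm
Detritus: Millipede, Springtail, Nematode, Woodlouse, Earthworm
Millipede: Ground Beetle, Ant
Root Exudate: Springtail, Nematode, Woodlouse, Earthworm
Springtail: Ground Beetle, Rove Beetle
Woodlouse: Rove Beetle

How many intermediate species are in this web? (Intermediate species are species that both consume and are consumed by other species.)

Intermediate species (has both prey and predators): Millipede, Springtail, Woodlouse.
Count: 3.

3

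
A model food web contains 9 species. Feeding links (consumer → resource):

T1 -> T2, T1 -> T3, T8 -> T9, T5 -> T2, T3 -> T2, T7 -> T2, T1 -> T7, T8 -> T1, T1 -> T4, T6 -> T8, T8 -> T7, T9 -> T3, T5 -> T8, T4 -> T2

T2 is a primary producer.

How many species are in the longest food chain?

5 species

One longest chain: T2 → T7 → T1 → T8 → T6.
It has 5 species and 4 links.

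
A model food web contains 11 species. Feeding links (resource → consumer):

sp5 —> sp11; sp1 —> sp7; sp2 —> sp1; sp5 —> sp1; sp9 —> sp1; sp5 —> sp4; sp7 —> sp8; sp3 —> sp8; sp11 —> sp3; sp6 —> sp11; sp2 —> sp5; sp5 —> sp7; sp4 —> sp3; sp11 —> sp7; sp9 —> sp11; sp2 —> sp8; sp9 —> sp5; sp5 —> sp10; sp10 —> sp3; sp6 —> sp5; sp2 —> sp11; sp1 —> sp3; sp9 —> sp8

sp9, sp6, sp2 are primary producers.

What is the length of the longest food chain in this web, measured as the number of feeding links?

One longest chain: sp9 → sp5 → sp1 → sp7 → sp8.
It has 5 species and 4 links.

4 links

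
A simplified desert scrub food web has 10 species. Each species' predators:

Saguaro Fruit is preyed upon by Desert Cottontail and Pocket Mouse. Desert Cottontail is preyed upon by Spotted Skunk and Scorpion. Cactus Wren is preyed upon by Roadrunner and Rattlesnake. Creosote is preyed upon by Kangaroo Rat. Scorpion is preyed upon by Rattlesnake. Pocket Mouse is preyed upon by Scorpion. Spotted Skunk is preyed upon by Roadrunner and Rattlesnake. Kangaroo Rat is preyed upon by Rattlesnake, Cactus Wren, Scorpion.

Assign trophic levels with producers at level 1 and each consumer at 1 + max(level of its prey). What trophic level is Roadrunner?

Creosote is a producer → level 1.
Kangaroo Rat eats Creosote → level 2.
Cactus Wren eats Kangaroo Rat → level 3.
Roadrunner eats Cactus Wren (level 3); other prey at levels: Spotted Skunk 3 → level 4.

Trophic level 4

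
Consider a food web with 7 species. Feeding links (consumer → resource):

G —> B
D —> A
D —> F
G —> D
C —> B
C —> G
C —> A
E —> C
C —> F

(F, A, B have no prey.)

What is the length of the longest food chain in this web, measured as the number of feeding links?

4 links

One longest chain: F → D → G → C → E.
It has 5 species and 4 links.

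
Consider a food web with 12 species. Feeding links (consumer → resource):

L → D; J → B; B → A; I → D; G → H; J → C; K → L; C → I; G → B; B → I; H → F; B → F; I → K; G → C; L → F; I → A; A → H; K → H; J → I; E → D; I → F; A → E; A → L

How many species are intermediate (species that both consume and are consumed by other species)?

Intermediate species (has both prey and predators): L, E, H, K, A, I, C, B.
Count: 8.

8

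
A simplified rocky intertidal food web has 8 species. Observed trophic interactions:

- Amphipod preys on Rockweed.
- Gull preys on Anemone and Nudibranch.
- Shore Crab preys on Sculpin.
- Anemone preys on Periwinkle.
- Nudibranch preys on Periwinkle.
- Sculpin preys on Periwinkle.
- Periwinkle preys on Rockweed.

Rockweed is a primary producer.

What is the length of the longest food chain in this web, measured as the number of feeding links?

3 links

One longest chain: Rockweed → Periwinkle → Nudibranch → Gull.
It has 4 species and 3 links.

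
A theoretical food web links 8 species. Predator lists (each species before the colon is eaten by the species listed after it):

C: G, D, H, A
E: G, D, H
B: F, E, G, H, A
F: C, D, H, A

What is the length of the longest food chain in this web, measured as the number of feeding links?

One longest chain: B → F → C → G.
It has 4 species and 3 links.

3 links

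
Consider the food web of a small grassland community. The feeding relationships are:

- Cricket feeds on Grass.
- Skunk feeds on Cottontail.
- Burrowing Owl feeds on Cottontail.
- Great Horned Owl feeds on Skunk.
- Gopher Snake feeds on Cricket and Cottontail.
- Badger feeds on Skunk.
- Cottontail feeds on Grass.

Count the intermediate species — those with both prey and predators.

Intermediate species (has both prey and predators): Cricket, Cottontail, Skunk.
Count: 3.

3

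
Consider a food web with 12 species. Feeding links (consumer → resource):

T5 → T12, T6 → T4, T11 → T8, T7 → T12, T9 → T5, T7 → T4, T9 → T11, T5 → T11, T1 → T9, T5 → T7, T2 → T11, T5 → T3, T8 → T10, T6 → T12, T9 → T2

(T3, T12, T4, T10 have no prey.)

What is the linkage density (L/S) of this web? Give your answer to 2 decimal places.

There are L = 15 links among S = 12 species.
L/S = 15/12 = 1.2500 ≈ 1.25.

L/S = 1.25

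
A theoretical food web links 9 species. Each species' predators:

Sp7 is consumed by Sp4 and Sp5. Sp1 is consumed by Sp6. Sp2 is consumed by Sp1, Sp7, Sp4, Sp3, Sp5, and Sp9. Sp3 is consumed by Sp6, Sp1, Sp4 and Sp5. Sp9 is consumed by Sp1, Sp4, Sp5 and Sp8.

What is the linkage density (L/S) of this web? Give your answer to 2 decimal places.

There are L = 17 links among S = 9 species.
L/S = 17/9 = 1.8889 ≈ 1.89.

L/S = 1.89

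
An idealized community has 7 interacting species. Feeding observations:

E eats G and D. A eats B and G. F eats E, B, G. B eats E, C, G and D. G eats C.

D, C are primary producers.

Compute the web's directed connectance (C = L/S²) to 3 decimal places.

The web has S = 7 species and L = 12 feeding links.
C = L / S² = 12 / 49 = 0.2449 ≈ 0.245.

C = 0.245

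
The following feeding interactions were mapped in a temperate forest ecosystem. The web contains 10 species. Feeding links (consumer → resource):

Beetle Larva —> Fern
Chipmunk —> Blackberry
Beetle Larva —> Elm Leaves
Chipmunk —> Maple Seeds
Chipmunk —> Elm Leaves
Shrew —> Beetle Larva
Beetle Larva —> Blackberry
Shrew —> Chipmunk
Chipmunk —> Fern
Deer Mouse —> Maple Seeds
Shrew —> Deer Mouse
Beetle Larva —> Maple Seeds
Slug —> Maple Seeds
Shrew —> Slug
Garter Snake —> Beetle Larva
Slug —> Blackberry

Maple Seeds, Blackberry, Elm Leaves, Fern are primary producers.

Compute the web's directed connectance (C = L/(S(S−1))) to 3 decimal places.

The web has S = 10 species and L = 16 feeding links.
C = L / (S(S−1)) = 16 / 90 = 0.1778 ≈ 0.178.

C = 0.178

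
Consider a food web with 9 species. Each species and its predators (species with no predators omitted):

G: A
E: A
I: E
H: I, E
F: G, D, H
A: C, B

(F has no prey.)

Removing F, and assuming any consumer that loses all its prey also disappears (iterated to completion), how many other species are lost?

8

Remove F.
Round 1: G (all prey gone), D (all prey gone), H (all prey gone) → extinct.
Round 2: I (all prey gone) → extinct.
Round 3: E (all prey gone) → extinct.
Round 4: A (all prey gone) → extinct.
Round 5: C (all prey gone), B (all prey gone) → extinct.
No further losses. Total secondary extinctions: 8.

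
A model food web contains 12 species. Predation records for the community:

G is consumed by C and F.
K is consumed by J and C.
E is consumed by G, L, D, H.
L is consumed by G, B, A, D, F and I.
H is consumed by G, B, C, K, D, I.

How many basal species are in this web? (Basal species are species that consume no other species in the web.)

1

Basal species (no prey listed): E.
Count: 1.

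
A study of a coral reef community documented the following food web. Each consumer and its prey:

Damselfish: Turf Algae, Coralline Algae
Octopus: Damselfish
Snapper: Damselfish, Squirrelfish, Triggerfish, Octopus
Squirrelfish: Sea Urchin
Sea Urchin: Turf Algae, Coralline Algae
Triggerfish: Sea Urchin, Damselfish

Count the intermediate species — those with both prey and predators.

Intermediate species (has both prey and predators): Sea Urchin, Damselfish, Squirrelfish, Triggerfish, Octopus.
Count: 5.

5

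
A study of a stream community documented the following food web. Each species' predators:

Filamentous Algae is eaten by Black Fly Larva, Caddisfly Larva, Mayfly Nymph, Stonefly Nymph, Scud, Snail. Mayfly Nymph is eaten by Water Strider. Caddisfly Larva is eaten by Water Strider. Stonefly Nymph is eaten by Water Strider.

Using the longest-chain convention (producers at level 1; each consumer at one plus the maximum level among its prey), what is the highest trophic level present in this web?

3

Producers (level 1): Filamentous Algae.
Filamentous Algae → Caddisfly Larva → Water Strider gives Water Strider level 3.
No species has a prey at level 3, so no species reaches level 4.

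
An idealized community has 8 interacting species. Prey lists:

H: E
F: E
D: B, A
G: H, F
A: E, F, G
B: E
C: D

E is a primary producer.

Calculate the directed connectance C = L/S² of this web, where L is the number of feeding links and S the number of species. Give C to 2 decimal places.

The web has S = 8 species and L = 11 feeding links.
C = L / S² = 11 / 64 = 0.1719 ≈ 0.17.

C = 0.17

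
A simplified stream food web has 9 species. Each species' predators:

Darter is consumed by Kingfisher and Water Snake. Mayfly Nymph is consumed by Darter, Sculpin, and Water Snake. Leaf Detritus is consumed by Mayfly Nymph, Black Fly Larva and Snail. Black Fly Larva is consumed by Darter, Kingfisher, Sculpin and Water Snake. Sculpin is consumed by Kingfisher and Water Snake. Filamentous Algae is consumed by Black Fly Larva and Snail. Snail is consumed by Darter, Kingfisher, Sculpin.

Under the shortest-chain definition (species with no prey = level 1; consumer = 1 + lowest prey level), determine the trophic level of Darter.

Leaf Detritus has no prey (basal) → level 1.
Black Fly Larva eats Leaf Detritus → level 2.
Darter eats Black Fly Larva → level 3.
No prey of Darter is below level 2, so 3 is the minimum.

Trophic level 3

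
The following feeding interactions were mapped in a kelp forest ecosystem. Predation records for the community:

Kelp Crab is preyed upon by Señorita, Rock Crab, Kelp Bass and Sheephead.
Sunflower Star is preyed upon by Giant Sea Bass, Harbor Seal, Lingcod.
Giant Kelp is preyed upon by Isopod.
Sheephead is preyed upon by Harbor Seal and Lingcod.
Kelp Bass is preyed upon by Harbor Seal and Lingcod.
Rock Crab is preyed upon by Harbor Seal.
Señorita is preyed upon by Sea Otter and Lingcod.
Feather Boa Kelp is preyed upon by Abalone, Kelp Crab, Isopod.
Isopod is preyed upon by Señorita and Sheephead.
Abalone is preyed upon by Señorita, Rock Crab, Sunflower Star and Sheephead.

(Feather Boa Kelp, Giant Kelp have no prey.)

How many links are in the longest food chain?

One longest chain: Feather Boa Kelp → Abalone → Señorita → Sea Otter.
It has 4 species and 3 links.

3 links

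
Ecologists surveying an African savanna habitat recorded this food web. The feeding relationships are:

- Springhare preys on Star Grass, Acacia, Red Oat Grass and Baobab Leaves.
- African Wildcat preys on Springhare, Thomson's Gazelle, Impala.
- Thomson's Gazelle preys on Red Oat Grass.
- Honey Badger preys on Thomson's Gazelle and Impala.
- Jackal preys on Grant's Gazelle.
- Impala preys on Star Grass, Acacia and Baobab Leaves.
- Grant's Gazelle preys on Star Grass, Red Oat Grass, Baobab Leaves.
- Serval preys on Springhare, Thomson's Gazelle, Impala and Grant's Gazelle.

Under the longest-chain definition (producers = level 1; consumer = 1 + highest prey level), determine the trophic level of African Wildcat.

Acacia is a producer → level 1.
Springhare eats Acacia (level 1); other prey at levels: Baobab Leaves 1, Red Oat Grass 1, Star Grass 1 → level 2.
African Wildcat eats Springhare (level 2); other prey at levels: Thomson's Gazelle 2, Impala 2 → level 3.

Trophic level 3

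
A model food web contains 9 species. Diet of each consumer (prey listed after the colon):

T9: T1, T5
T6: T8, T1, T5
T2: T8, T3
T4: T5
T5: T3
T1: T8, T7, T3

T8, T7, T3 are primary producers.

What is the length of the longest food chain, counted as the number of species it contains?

3 species

One longest chain: T8 → T1 → T6.
It has 3 species and 2 links.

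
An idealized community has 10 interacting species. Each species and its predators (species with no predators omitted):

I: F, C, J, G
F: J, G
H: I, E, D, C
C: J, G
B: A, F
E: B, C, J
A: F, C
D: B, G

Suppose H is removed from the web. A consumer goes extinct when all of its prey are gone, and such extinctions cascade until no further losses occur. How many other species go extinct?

9

Remove H.
Round 1: I (all prey gone), E (all prey gone), D (all prey gone) → extinct.
Round 2: B (all prey gone) → extinct.
Round 3: A (all prey gone) → extinct.
Round 4: F (all prey gone), C (all prey gone) → extinct.
Round 5: J (all prey gone), G (all prey gone) → extinct.
No further losses. Total secondary extinctions: 9.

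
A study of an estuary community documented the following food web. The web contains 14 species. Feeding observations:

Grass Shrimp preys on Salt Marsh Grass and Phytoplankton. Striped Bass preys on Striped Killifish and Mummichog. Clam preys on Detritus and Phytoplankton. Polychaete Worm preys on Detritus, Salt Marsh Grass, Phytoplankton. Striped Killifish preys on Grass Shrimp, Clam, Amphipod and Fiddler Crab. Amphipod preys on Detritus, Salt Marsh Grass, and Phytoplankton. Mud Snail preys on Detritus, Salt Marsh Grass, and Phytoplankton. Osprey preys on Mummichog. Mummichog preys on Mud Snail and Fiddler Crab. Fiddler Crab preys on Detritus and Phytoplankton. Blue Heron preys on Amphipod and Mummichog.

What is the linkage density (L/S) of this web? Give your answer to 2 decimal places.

L/S = 1.86

There are L = 26 links among S = 14 species.
L/S = 26/14 = 1.8571 ≈ 1.86.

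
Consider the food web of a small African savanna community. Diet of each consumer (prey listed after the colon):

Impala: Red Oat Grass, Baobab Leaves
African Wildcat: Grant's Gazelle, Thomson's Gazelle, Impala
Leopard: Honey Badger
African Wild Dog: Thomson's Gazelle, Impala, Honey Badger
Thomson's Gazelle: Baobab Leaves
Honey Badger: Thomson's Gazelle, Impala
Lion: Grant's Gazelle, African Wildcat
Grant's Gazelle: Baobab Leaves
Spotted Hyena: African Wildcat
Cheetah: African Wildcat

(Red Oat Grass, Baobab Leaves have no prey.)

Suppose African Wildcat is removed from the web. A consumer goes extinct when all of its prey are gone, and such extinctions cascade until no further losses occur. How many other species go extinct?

Remove African Wildcat.
Round 1: Cheetah (all prey gone), Spotted Hyena (all prey gone) → extinct.
No further losses. Total secondary extinctions: 2.

2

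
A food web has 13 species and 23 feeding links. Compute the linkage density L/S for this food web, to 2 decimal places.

There are L = 23 links among S = 13 species.
L/S = 23/13 = 1.7692 ≈ 1.77.

L/S = 1.77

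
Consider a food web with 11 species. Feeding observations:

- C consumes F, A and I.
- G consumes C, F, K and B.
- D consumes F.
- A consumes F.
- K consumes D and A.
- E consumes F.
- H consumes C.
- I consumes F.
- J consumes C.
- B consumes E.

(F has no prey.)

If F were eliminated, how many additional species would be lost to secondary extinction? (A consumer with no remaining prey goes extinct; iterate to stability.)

Remove F.
Round 1: I (all prey gone), D (all prey gone), E (all prey gone), A (all prey gone) → extinct.
Round 2: K (all prey gone), B (all prey gone), C (all prey gone) → extinct.
Round 3: G (all prey gone), J (all prey gone), H (all prey gone) → extinct.
No further losses. Total secondary extinctions: 10.

10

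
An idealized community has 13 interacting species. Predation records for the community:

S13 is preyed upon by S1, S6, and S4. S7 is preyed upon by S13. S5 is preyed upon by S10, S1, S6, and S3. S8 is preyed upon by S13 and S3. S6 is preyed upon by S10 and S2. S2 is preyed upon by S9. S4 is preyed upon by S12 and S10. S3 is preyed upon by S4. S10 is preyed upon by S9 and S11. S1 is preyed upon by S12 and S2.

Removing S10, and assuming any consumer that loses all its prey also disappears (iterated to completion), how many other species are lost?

1

Remove S10.
Round 1: S11 (all prey gone) → extinct.
No further losses. Total secondary extinctions: 1.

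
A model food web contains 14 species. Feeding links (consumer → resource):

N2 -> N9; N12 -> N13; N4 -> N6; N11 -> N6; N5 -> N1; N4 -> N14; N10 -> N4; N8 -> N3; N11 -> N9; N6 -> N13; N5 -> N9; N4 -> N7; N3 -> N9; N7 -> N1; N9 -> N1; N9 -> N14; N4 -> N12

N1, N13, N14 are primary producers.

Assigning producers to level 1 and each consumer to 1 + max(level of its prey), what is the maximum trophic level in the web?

Producers (level 1): N1, N13, N14.
N1 → N9 → N3 → N8 gives N8 level 4.
No species has a prey at level 4, so no species reaches level 5.

4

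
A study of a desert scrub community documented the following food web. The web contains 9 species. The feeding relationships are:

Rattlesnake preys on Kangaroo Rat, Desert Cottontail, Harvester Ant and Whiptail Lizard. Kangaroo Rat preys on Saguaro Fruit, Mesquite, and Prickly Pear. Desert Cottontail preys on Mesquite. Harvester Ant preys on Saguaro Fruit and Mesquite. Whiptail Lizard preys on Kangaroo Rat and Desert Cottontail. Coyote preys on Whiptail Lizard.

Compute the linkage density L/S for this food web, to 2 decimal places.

There are L = 13 links among S = 9 species.
L/S = 13/9 = 1.4444 ≈ 1.44.

L/S = 1.44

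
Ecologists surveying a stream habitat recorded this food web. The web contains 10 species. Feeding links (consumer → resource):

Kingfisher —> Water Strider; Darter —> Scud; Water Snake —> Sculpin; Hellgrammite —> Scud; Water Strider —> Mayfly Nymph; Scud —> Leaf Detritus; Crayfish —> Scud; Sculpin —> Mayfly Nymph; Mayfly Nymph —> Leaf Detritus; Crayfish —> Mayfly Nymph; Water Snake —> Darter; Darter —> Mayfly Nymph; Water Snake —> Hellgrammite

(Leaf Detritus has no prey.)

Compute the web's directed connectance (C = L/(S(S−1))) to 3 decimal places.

C = 0.144

The web has S = 10 species and L = 13 feeding links.
C = L / (S(S−1)) = 13 / 90 = 0.1444 ≈ 0.144.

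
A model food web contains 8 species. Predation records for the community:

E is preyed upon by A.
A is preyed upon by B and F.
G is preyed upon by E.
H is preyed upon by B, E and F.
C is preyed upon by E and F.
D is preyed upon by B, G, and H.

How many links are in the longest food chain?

4 links

One longest chain: D → G → E → A → F.
It has 5 species and 4 links.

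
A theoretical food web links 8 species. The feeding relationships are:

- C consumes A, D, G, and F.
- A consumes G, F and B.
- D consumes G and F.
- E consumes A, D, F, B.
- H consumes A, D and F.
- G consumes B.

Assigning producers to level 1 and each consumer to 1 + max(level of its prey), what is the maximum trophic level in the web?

4

Producers (level 1): F, B.
B → G → D → H gives H level 4.
No species has a prey at level 4, so no species reaches level 5.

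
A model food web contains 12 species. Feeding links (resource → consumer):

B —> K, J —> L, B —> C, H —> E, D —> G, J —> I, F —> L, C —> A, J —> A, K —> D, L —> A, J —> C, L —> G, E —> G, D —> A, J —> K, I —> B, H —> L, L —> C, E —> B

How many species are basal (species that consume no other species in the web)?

Basal species (no prey listed): F, J, H.
Count: 3.

3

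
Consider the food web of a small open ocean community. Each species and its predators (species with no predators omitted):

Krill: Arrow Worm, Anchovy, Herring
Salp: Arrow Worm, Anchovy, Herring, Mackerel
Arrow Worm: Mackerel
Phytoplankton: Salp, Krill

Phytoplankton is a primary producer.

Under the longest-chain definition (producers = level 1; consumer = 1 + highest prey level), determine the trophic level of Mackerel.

Trophic level 4

Phytoplankton is a producer → level 1.
Salp eats Phytoplankton → level 2.
Arrow Worm eats Salp (level 2); other prey at levels: Krill 2 → level 3.
Mackerel eats Arrow Worm (level 3); other prey at levels: Salp 2 → level 4.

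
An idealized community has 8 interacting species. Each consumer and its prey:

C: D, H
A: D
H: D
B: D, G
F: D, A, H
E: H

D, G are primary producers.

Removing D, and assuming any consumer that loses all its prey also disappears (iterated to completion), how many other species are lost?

Remove D.
Round 1: A (all prey gone), H (all prey gone) → extinct.
Round 2: F (all prey gone), C (all prey gone), E (all prey gone) → extinct.
No further losses. Total secondary extinctions: 5.

5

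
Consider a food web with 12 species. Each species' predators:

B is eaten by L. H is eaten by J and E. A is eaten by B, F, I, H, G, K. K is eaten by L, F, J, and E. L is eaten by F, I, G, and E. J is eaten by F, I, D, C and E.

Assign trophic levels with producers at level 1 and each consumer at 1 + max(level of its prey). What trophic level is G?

Trophic level 4

A is a producer → level 1.
K eats A → level 2.
L eats K (level 2); other prey at levels: B 2 → level 3.
G eats L (level 3); other prey at levels: A 1 → level 4.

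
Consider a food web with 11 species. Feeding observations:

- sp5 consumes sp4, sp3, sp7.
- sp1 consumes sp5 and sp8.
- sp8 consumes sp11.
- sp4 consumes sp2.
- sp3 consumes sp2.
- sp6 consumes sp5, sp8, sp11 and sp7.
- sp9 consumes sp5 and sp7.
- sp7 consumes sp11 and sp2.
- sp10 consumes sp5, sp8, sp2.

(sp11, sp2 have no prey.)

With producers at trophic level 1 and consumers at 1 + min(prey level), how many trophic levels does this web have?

3

Producers (level 1): sp11, sp2.
Following each consumer down to its lowest-level prey: sp11 → sp8 → sp1 (levels 1 through 3).
All prey of sp1 (sp8 2, sp5 3) are at level 2 or above, so sp1 is at level 1 + 2 = 3.
Every consumer has at least one prey at level 2 or below, so none exceeds level 3.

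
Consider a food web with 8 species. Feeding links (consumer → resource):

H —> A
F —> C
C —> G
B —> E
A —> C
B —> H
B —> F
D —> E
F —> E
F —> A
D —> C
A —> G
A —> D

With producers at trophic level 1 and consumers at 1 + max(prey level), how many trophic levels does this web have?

6

Producers (level 1): E, G.
G → C → D → A → H → B gives B level 6.
No species has a prey at level 6, so no species reaches level 7.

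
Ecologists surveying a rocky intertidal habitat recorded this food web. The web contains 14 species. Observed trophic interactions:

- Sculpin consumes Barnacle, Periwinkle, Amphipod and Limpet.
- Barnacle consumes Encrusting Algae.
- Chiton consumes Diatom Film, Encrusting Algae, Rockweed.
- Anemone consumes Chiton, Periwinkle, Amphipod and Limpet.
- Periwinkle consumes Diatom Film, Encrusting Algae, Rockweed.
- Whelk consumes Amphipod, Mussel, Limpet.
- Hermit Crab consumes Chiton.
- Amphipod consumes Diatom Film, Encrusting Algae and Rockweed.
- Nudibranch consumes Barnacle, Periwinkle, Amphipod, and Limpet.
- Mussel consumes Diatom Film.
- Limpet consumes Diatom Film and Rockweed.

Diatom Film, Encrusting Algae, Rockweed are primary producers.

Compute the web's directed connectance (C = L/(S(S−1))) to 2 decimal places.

C = 0.16

The web has S = 14 species and L = 29 feeding links.
C = L / (S(S−1)) = 29 / 182 = 0.1593 ≈ 0.16.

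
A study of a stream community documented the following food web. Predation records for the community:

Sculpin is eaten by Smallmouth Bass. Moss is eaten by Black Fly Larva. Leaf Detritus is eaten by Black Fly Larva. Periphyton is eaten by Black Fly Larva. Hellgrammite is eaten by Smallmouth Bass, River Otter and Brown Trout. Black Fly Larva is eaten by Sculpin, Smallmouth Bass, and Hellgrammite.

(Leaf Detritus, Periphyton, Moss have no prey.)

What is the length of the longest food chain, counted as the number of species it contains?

4 species

One longest chain: Leaf Detritus → Black Fly Larva → Sculpin → Smallmouth Bass.
It has 4 species and 3 links.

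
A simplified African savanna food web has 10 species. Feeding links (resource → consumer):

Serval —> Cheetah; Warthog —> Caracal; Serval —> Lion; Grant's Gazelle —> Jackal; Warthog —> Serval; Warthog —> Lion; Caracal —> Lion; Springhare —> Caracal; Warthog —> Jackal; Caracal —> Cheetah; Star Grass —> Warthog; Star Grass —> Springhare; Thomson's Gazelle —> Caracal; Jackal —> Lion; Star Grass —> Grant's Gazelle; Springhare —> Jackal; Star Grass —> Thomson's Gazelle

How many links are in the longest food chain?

3 links

One longest chain: Star Grass → Warthog → Caracal → Cheetah.
It has 4 species and 3 links.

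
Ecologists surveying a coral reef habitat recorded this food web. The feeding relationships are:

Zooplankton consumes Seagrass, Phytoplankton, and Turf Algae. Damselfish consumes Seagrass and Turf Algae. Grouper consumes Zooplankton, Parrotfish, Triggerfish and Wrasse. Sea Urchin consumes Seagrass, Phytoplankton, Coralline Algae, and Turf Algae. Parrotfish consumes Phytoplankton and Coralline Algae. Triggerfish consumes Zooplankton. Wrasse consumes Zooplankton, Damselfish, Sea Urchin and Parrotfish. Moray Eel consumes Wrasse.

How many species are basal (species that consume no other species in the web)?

Basal species (no prey listed): Turf Algae, Seagrass, Phytoplankton, Coralline Algae.
Count: 4.

4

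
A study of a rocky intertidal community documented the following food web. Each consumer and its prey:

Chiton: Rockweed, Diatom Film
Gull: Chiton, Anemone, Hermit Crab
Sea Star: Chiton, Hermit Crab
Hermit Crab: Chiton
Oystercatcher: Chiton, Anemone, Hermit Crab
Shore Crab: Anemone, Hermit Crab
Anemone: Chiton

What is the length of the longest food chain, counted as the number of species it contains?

One longest chain: Rockweed → Chiton → Anemone → Gull.
It has 4 species and 3 links.

4 species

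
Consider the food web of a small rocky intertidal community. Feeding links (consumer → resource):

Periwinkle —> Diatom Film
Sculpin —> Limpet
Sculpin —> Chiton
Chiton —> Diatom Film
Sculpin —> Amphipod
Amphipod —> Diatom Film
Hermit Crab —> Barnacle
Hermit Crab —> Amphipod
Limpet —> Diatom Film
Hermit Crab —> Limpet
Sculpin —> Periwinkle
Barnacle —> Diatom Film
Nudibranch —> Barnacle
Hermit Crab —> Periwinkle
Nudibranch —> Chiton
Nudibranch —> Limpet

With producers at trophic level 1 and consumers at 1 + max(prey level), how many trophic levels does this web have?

3

Producers (level 1): Diatom Film.
Diatom Film → Periwinkle → Hermit Crab gives Hermit Crab level 3.
No species has a prey at level 3, so no species reaches level 4.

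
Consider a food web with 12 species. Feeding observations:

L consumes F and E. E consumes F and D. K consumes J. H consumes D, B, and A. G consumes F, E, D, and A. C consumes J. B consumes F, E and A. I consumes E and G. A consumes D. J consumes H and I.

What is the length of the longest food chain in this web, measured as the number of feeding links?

One longest chain: F → E → B → H → J → K.
It has 6 species and 5 links.

5 links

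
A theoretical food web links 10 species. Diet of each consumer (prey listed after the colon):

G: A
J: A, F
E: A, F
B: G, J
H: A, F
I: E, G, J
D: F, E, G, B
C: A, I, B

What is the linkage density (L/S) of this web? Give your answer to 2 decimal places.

There are L = 19 links among S = 10 species.
L/S = 19/10 = 1.9000 ≈ 1.90.

L/S = 1.90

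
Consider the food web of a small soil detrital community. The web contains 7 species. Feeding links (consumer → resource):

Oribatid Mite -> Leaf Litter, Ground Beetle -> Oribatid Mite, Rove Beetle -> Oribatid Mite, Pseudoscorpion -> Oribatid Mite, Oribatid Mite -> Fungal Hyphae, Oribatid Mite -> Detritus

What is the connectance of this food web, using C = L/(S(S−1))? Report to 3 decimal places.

The web has S = 7 species and L = 6 feeding links.
C = L / (S(S−1)) = 6 / 42 = 0.1429 ≈ 0.143.

C = 0.143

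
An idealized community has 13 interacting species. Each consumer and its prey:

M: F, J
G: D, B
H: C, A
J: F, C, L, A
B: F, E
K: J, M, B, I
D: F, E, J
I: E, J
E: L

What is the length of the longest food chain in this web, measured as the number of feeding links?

3 links

One longest chain: L → E → B → K.
It has 4 species and 3 links.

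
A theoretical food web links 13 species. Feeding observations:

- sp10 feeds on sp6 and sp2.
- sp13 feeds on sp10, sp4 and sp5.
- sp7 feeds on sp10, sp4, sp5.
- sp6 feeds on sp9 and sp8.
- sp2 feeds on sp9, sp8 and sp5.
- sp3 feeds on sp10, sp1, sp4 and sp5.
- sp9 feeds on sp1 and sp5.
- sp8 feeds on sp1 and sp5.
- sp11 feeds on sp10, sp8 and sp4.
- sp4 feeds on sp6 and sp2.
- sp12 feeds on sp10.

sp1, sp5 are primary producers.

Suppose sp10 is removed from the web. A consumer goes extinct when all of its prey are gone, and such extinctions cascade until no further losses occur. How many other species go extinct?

1

Remove sp10.
Round 1: sp12 (all prey gone) → extinct.
No further losses. Total secondary extinctions: 1.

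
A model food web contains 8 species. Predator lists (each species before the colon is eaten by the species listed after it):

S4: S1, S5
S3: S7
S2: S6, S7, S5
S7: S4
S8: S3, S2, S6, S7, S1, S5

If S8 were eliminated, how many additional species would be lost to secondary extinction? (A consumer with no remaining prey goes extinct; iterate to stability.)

7

Remove S8.
Round 1: S3 (all prey gone), S2 (all prey gone) → extinct.
Round 2: S6 (all prey gone), S7 (all prey gone) → extinct.
Round 3: S4 (all prey gone) → extinct.
Round 4: S1 (all prey gone), S5 (all prey gone) → extinct.
No further losses. Total secondary extinctions: 7.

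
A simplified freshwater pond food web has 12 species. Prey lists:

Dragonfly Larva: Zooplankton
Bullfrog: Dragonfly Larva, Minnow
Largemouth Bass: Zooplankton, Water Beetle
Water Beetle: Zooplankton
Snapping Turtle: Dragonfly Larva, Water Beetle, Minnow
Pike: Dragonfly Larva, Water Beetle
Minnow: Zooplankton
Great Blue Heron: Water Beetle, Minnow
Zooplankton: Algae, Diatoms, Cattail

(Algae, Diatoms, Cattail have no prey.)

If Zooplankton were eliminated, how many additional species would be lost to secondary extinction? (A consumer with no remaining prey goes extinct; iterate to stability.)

8

Remove Zooplankton.
Round 1: Dragonfly Larva (all prey gone), Water Beetle (all prey gone), Minnow (all prey gone) → extinct.
Round 2: Snapping Turtle (all prey gone), Largemouth Bass (all prey gone), Great Blue Heron (all prey gone), Pike (all prey gone), Bullfrog (all prey gone) → extinct.
No further losses. Total secondary extinctions: 8.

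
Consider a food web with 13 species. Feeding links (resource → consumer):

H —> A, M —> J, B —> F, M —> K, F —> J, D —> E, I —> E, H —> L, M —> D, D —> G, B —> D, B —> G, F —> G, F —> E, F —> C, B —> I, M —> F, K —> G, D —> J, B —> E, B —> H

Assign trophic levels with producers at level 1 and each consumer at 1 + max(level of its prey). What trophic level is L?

Trophic level 3

B is a producer → level 1.
H eats B → level 2.
L eats H → level 3.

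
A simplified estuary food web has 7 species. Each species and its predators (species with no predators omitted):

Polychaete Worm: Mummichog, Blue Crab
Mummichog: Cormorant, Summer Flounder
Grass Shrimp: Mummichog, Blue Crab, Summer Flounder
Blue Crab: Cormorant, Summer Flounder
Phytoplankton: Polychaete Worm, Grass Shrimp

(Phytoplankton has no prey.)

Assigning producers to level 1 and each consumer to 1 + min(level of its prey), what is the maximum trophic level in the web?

4

Producers (level 1): Phytoplankton.
Following each consumer down to its lowest-level prey: Phytoplankton → Polychaete Worm → Mummichog → Cormorant (levels 1 through 4).
All prey of Cormorant (Mummichog 3, Blue Crab 3) are at level 3 or above, so Cormorant is at level 1 + 3 = 4.
Every consumer has at least one prey at level 3 or below, so none exceeds level 4.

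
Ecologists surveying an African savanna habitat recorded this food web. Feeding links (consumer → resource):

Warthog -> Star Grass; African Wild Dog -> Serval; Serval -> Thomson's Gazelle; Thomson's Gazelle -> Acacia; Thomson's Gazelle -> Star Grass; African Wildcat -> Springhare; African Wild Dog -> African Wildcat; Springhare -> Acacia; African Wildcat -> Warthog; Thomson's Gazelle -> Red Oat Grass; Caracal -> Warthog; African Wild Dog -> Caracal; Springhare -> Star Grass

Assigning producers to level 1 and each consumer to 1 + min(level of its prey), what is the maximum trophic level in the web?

4

Producers (level 1): Acacia, Red Oat Grass, Star Grass.
Following each consumer down to its lowest-level prey: Star Grass → Warthog → Caracal → African Wild Dog (levels 1 through 4).
All prey of African Wild Dog (Caracal 3, African Wildcat 3, Serval 3) are at level 3 or above, so African Wild Dog is at level 1 + 3 = 4.
Every consumer has at least one prey at level 3 or below, so none exceeds level 4.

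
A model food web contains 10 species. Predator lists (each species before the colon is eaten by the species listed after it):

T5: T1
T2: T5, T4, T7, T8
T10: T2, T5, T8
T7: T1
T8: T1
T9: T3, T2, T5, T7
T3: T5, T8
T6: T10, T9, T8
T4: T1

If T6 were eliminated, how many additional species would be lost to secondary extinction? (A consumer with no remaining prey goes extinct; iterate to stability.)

Remove T6.
Round 1: T10 (all prey gone), T9 (all prey gone) → extinct.
Round 2: T3 (all prey gone), T2 (all prey gone) → extinct.
Round 3: T5 (all prey gone), T4 (all prey gone), T7 (all prey gone), T8 (all prey gone) → extinct.
Round 4: T1 (all prey gone) → extinct.
No further losses. Total secondary extinctions: 9.

9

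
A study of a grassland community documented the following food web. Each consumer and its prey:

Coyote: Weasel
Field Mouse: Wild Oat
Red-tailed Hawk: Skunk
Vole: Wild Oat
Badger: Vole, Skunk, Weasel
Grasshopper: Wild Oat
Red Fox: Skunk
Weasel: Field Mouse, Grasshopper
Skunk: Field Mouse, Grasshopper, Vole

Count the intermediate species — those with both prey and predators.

Intermediate species (has both prey and predators): Field Mouse, Grasshopper, Vole, Skunk, Weasel.
Count: 5.

5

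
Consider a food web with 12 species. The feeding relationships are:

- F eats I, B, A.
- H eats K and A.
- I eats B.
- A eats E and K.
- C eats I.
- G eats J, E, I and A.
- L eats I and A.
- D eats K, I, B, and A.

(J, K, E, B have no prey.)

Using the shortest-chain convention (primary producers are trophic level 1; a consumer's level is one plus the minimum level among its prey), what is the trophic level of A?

K is a producer → level 1.
A eats K → level 2.

Trophic level 2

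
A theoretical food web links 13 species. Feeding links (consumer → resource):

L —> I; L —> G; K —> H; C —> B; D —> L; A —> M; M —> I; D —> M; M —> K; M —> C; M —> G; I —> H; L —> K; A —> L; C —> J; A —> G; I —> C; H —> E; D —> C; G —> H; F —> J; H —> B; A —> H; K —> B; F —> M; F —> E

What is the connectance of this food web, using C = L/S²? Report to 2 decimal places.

C = 0.15

The web has S = 13 species and L = 26 feeding links.
C = L / S² = 26 / 169 = 0.1538 ≈ 0.15.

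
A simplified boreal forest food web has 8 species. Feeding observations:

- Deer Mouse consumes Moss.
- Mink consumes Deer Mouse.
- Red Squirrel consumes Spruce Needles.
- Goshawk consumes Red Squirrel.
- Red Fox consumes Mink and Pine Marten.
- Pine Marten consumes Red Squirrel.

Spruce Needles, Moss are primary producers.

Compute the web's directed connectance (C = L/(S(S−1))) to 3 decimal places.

C = 0.125

The web has S = 8 species and L = 7 feeding links.
C = L / (S(S−1)) = 7 / 56 = 0.1250 ≈ 0.125.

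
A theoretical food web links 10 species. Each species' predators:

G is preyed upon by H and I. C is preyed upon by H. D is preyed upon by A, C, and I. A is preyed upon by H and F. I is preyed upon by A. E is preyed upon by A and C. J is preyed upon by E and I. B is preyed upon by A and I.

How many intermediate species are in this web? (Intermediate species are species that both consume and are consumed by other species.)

4

Intermediate species (has both prey and predators): E, I, A, C.
Count: 4.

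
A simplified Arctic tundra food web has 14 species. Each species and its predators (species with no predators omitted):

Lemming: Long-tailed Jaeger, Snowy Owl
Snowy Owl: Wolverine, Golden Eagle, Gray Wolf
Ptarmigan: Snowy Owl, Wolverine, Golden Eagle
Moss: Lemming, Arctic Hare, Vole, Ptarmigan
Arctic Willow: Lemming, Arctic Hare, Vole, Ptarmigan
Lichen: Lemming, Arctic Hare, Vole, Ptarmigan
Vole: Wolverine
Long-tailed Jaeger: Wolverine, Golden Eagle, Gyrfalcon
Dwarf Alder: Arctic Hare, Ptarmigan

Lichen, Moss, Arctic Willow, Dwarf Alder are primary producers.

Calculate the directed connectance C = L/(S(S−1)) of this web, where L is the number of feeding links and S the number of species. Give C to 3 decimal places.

The web has S = 14 species and L = 26 feeding links.
C = L / (S(S−1)) = 26 / 182 = 0.1429 ≈ 0.143.

C = 0.143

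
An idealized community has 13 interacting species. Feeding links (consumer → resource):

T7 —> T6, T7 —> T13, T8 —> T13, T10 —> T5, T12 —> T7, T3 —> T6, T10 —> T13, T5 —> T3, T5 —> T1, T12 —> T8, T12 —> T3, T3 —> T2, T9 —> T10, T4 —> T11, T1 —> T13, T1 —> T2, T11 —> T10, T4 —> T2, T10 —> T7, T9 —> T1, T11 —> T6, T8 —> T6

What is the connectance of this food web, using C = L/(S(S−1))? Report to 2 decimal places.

C = 0.14

The web has S = 13 species and L = 22 feeding links.
C = L / (S(S−1)) = 22 / 156 = 0.1410 ≈ 0.14.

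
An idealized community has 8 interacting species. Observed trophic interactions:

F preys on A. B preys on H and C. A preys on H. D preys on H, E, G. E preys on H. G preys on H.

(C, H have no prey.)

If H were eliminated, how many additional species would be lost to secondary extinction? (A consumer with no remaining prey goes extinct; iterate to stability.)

Remove H.
Round 1: E (all prey gone), G (all prey gone), A (all prey gone) → extinct.
Round 2: D (all prey gone), F (all prey gone) → extinct.
No further losses. Total secondary extinctions: 5.

5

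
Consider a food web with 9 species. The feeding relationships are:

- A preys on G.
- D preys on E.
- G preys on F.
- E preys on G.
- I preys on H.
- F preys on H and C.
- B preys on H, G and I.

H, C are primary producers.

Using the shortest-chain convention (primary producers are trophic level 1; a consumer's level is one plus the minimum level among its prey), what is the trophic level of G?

Trophic level 3

H is a producer → level 1.
F eats H → level 2.
G eats F → level 3.
No prey of G is below level 2, so 3 is the minimum.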